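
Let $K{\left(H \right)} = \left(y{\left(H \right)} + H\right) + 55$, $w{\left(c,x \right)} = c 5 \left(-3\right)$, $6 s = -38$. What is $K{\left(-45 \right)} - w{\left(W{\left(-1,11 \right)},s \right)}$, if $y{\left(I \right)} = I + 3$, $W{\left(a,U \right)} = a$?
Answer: $-47$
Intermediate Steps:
$s = - \frac{19}{3}$ ($s = \frac{1}{6} \left(-38\right) = - \frac{19}{3} \approx -6.3333$)
$w{\left(c,x \right)} = - 15 c$ ($w{\left(c,x \right)} = 5 c \left(-3\right) = - 15 c$)
$y{\left(I \right)} = 3 + I$
$K{\left(H \right)} = 58 + 2 H$ ($K{\left(H \right)} = \left(\left(3 + H\right) + H\right) + 55 = \left(3 + 2 H\right) + 55 = 58 + 2 H$)
$K{\left(-45 \right)} - w{\left(W{\left(-1,11 \right)},s \right)} = \left(58 + 2 \left(-45\right)\right) - \left(-15\right) \left(-1\right) = \left(58 - 90\right) - 15 = -32 - 15 = -47$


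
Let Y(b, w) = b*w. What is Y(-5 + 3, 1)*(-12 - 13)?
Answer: 50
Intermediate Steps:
Y(-5 + 3, 1)*(-12 - 13) = ((-5 + 3)*1)*(-12 - 13) = -2*1*(-25) = -2*(-25) = 50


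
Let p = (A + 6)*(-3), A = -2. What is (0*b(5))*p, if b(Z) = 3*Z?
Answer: 0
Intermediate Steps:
p = -12 (p = (-2 + 6)*(-3) = 4*(-3) = -12)
(0*b(5))*p = (0*(3*5))*(-12) = (0*15)*(-12) = 0*(-12) = 0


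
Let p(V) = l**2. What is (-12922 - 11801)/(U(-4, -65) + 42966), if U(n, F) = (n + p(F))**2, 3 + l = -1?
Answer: -2747/4790 ≈ -0.57349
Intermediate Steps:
l = -4 (l = -3 - 1 = -4)
p(V) = 16 (p(V) = (-4)**2 = 16)
U(n, F) = (16 + n)**2 (U(n, F) = (n + 16)**2 = (16 + n)**2)
(-12922 - 11801)/(U(-4, -65) + 42966) = (-12922 - 11801)/((16 - 4)**2 + 42966) = -24723/(12**2 + 42966) = -24723/(144 + 42966) = -24723/43110 = -24723*1/43110 = -2747/4790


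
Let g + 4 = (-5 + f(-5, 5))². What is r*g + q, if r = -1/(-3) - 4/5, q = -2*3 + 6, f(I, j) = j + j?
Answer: -49/5 ≈ -9.8000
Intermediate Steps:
f(I, j) = 2*j
q = 0 (q = -6 + 6 = 0)
g = 21 (g = -4 + (-5 + 2*5)² = -4 + (-5 + 10)² = -4 + 5² = -4 + 25 = 21)
r = -7/15 (r = -1*(-⅓) - 4*⅕ = ⅓ - ⅘ = -7/15 ≈ -0.46667)
r*g + q = -7/15*21 + 0 = -49/5 + 0 = -49/5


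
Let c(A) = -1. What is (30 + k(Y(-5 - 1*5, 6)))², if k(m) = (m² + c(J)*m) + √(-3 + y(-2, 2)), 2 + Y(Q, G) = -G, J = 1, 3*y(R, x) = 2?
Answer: (306 + I*√21)²/9 ≈ 10402.0 + 311.62*I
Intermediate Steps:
y(R, x) = ⅔ (y(R, x) = (⅓)*2 = ⅔)
Y(Q, G) = -2 - G
k(m) = m² - m + I*√21/3 (k(m) = (m² - m) + √(-3 + ⅔) = (m² - m) + √(-7/3) = (m² - m) + I*√21/3 = m² - m + I*√21/3)
(30 + k(Y(-5 - 1*5, 6)))² = (30 + ((-2 - 1*6)² - (-2 - 1*6) + I*√21/3))² = (30 + ((-2 - 6)² - (-2 - 6) + I*√21/3))² = (30 + ((-8)² - 1*(-8) + I*√21/3))² = (30 + (64 + 8 + I*√21/3))² = (30 + (72 + I*√21/3))² = (102 + I*√21/3)²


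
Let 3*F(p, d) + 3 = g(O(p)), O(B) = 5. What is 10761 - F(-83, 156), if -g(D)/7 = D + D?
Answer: 32356/3 ≈ 10785.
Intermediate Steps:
g(D) = -14*D (g(D) = -7*(D + D) = -14*D)
F(p, d) = -73/3 (F(p, d) = -1 + (-14*5)/3 = -1 + (1/3)*(-70) = -1 - 70/3 = -73/3)
10761 - F(-83, 156) = 10761 - 1*(-73/3) = 10761 + 73/3 = 32356/3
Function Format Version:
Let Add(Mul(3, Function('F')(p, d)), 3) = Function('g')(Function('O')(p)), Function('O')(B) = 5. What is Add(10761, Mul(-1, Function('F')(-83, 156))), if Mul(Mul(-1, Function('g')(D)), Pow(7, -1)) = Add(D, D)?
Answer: Rational(32356, 3) ≈ 10785.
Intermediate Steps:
Function('g')(D) = Mul(-14, D) (Function('g')(D) = Mul(-7, Add(D, D)) = Mul(-7, Mul(2, D)) = Mul(-14, D))
Function('F')(p, d) = Rational(-73, 3) (Function('F')(p, d) = Add(-1, Mul(Rational(1, 3), Mul(-14, 5))) = Add(-1, Mul(Rational(1, 3), -70)) = Add(-1, Rational(-70, 3)) = Rational(-73, 3))
Add(10761, Mul(-1, Function('F')(-83, 156))) = Add(10761, Mul(-1, Rational(-73, 3))) = Add(10761, Rational(73, 3)) = Rational(32356, 3)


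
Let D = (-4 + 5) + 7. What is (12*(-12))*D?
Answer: -1152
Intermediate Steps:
D = 8 (D = 1 + 7 = 8)
(12*(-12))*D = (12*(-12))*8 = -144*8 = -1152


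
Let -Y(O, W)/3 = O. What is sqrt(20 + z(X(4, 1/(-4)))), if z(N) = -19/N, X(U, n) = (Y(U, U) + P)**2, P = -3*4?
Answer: sqrt(11501)/24 ≈ 4.4684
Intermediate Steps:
P = -12
Y(O, W) = -3*O
X(U, n) = (-12 - 3*U)**2 (X(U, n) = (-3*U - 12)**2 = (-12 - 3*U)**2)
sqrt(20 + z(X(4, 1/(-4)))) = sqrt(20 - 19*1/(9*(4 + 4)**2)) = sqrt(20 - 19/(9*8**2)) = sqrt(20 - 19/(9*64)) = sqrt(20 - 19/576) = sqrt(11501/576) = sqrt(11501)/24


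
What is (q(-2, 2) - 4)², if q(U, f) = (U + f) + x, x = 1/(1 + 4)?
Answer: 361/25 ≈ 14.440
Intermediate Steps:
x = ⅕ (x = 1/5 = ⅕ ≈ 0.20000)
q(U, f) = ⅕ + U + f (q(U, f) = (U + f) + ⅕ = ⅕ + U + f)
(q(-2, 2) - 4)² = ((⅕ - 2 + 2) - 4)² = (⅕ - 4)² = (-19/5)² = 361/25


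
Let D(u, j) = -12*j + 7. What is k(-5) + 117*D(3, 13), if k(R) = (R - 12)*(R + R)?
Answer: -17263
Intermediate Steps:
k(R) = 2*R*(-12 + R) (k(R) = (-12 + R)*(2*R) = 2*R*(-12 + R))
D(u, j) = 7 - 12*j
k(-5) + 117*D(3, 13) = 2*(-5)*(-12 - 5) + 117*(7 - 12*13) = 2*(-5)*(-17) + 117*(7 - 156) = 170 + 117*(-149) = 170 - 17433 = -17263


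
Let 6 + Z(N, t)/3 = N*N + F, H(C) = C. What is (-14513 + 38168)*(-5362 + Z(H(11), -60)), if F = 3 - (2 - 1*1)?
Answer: -118535205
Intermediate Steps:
F = 2 (F = 3 - (2 - 1) = 3 - 1*1 = 3 - 1 = 2)
Z(N, t) = -12 + 3*N² (Z(N, t) = -18 + 3*(N*N + 2) = -18 + 3*(N² + 2) = -18 + 3*(2 + N²) = -18 + (6 + 3*N²) = -12 + 3*N²)
(-14513 + 38168)*(-5362 + Z(H(11), -60)) = (-14513 + 38168)*(-5362 + (-12 + 3*11²)) = 23655*(-5362 + (-12 + 3*121)) = 23655*(-5362 + (-12 + 363)) = 23655*(-5362 + 351) = 23655*(-5011) = -118535205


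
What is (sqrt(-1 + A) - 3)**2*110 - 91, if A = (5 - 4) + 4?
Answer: 19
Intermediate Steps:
A = 5 (A = 1 + 4 = 5)
(sqrt(-1 + A) - 3)**2*110 - 91 = (sqrt(-1 + 5) - 3)**2*110 - 91 = (sqrt(4) - 3)**2*110 - 91 = (2 - 3)**2*110 - 91 = (-1)**2*110 - 91 = 1*110 - 91 = 110 - 91 = 19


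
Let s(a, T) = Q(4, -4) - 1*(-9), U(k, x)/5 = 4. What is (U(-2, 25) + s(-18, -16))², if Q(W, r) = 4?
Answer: 1089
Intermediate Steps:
U(k, x) = 20 (U(k, x) = 5*4 = 20)
s(a, T) = 13 (s(a, T) = 4 - 1*(-9) = 4 + 9 = 13)
(U(-2, 25) + s(-18, -16))² = (20 + 13)² = 33² = 1089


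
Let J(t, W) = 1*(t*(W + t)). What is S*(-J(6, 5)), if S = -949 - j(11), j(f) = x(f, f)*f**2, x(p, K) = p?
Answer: 150480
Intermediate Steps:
j(f) = f**3 (j(f) = f*f**2 = f**3)
S = -2280 (S = -949 - 1*11**3 = -949 - 1*1331 = -949 - 1331 = -2280)
J(t, W) = t*(W + t)
S*(-J(6, 5)) = -(-2280)*6*(5 + 6) = -(-2280)*6*11 = -(-2280)*66 = -2280*(-66) = 150480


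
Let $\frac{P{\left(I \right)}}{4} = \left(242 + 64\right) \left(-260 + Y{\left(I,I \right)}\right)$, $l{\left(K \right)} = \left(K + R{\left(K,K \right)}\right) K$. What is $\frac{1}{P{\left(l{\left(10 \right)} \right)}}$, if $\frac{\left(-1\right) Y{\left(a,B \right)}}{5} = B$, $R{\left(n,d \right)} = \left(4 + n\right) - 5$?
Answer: $- \frac{1}{1481040} \approx -6.752 \cdot 10^{-7}$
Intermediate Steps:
$R{\left(n,d \right)} = -1 + n$
$Y{\left(a,B \right)} = - 5 B$
$l{\left(K \right)} = K \left(-1 + 2 K\right)$ ($l{\left(K \right)} = \left(K + \left(-1 + K\right)\right) K = \left(-1 + 2 K\right) K = K \left(-1 + 2 K\right)$)
$P{\left(I \right)} = -318240 - 6120 I$ ($P{\left(I \right)} = 4 \left(242 + 64\right) \left(-260 - 5 I\right) = 4 \cdot 306 \left(-260 - 5 I\right) = 4 \left(-79560 - 1530 I\right) = -318240 - 6120 I$)
$\frac{1}{P{\left(l{\left(10 \right)} \right)}} = \frac{1}{-318240 - 6120 \cdot 10 \left(-1 + 2 \cdot 10\right)} = \frac{1}{-318240 - 6120 \cdot 10 \left(-1 + 20\right)} = \frac{1}{-318240 - 6120 \cdot 10 \cdot 19} = \frac{1}{-318240 - 1162800} = \frac{1}{-1481040} = - \frac{1}{1481040}$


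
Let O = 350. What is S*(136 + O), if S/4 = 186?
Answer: 361584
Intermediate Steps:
S = 744 (S = 4*186 = 744)
S*(136 + O) = 744*(136 + 350) = 744*486 = 361584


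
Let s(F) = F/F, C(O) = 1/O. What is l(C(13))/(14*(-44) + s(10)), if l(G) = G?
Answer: -1/7995 ≈ -0.00012508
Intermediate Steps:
s(F) = 1
l(C(13))/(14*(-44) + s(10)) = 1/(13*(14*(-44) + 1)) = 1/(13*(-616 + 1)) = (1/13)/(-615) = (1/13)*(-1/615) = -1/7995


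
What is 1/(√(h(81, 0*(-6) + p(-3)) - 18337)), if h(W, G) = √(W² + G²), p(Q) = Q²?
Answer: -I/√(18337 - 9*√82) ≈ -0.0074012*I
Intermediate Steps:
h(W, G) = √(G² + W²)
1/(√(h(81, 0*(-6) + p(-3)) - 18337)) = 1/(√(√((0*(-6) + (-3)²)² + 81²) - 18337)) = 1/(√(√((0 + 9)² + 6561) - 18337)) = 1/(√(√(9² + 6561) - 18337)) = 1/(√(√(81 + 6561) - 18337)) = 1/(√(√6642 - 18337)) = 1/(√(9*√82 - 18337)) = 1/(√(-18337 + 9*√82)) = (-18337 + 9*√82)^(-½)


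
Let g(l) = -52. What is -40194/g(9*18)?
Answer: 20097/26 ≈ 772.96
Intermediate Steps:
-40194/g(9*18) = -40194/(-52) = -40194*(-1/52) = 20097/26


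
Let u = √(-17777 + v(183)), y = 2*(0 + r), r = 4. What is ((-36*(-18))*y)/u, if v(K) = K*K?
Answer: 648*√982/491 ≈ 41.357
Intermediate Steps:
v(K) = K²
y = 8 (y = 2*(0 + 4) = 2*4 = 8)
u = 4*√982 (u = √(-17777 + 183²) = √(-17777 + 33489) = √15712 = 4*√982 ≈ 125.35)
((-36*(-18))*y)/u = (-36*(-18)*8)/((4*√982)) = (648*8)*(√982/3928) = 5184*(√982/3928) = 648*√982/491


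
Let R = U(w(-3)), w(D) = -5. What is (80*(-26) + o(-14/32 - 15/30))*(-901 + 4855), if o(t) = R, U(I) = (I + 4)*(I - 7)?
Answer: -8176872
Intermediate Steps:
U(I) = (-7 + I)*(4 + I) (U(I) = (4 + I)*(-7 + I) = (-7 + I)*(4 + I))
R = 12 (R = -28 + (-5)² - 3*(-5) = -28 + 25 + 15 = 12)
o(t) = 12
(80*(-26) + o(-14/32 - 15/30))*(-901 + 4855) = (80*(-26) + 12)*(-901 + 4855) = (-2080 + 12)*3954 = -2068*3954 = -8176872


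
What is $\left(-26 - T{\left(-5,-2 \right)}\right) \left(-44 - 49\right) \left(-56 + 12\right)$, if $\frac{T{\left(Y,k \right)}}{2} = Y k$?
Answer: $-188232$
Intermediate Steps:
$T{\left(Y,k \right)} = 2 Y k$
$\left(-26 - T{\left(-5,-2 \right)}\right) \left(-44 - 49\right) \left(-56 + 12\right) = \left(-26 - 2 \left(-5\right) \left(-2\right)\right) \left(-44 - 49\right) \left(-56 + 12\right) = \left(-26 - 20\right) \left(\left(-93\right) \left(-44\right)\right) = \left(-26 - 20\right) 4092 = \left(-46\right) 4092 = -188232$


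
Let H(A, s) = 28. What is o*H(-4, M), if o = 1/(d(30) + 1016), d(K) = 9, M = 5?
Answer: 28/1025 ≈ 0.027317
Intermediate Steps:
o = 1/1025 (o = 1/(9 + 1016) = 1/1025 ≈ 0.00097561)
o*H(-4, M) = (1/1025)*28 = 28/1025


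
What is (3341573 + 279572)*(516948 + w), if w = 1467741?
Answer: 7186846648905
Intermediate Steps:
(3341573 + 279572)*(516948 + w) = (3341573 + 279572)*(516948 + 1467741) = 3621145*1984689 = 7186846648905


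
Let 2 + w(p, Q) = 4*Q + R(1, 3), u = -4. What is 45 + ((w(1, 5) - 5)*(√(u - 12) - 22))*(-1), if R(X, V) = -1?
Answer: 309 - 48*I ≈ 309.0 - 48.0*I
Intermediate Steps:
w(p, Q) = -3 + 4*Q (w(p, Q) = -2 + (4*Q - 1) = -2 + (-1 + 4*Q) = -3 + 4*Q)
45 + ((w(1, 5) - 5)*(√(u - 12) - 22))*(-1) = 45 + (((-3 + 4*5) - 5)*(√(-4 - 12) - 22))*(-1) = 45 + (((-3 + 20) - 5)*(√(-16) - 22))*(-1) = 45 + ((17 - 5)*(4*I - 22))*(-1) = 45 + (12*(-22 + 4*I))*(-1) = 45 + (-264 + 48*I)*(-1) = 45 + (264 - 48*I) = 309 - 48*I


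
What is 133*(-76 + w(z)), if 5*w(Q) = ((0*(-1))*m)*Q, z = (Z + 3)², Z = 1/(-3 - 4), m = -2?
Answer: -10108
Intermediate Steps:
Z = -⅐ (Z = 1/(-7) = -⅐ ≈ -0.14286)
z = 400/49 (z = (-⅐ + 3)² = (20/7)² = 400/49 ≈ 8.1633)
w(Q) = 0 (w(Q) = (((0*(-1))*(-2))*Q)/5 = ((0*(-2))*Q)/5 = (0*Q)/5 = (⅕)*0 = 0)
133*(-76 + w(z)) = 133*(-76 + 0) = 133*(-76) = -10108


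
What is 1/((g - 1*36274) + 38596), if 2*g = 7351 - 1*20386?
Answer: -2/8391 ≈ -0.00023835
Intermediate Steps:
g = -13035/2 (g = (7351 - 1*20386)/2 = (7351 - 20386)/2 = (½)*(-13035) = -13035/2 ≈ -6517.5)
1/((g - 1*36274) + 38596) = 1/((-13035/2 - 1*36274) + 38596) = 1/((-13035/2 - 36274) + 38596) = 1/(-85583/2 + 38596) = 1/(-8391/2) = -2/8391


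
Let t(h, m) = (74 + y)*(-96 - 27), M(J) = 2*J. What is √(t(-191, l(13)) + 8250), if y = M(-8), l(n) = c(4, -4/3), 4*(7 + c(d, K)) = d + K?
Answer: 6*√31 ≈ 33.407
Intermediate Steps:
c(d, K) = -7 + K/4 + d/4 (c(d, K) = -7 + (d + K)/4 = -7 + (K + d)/4 = -7 + (K/4 + d/4) = -7 + K/4 + d/4)
l(n) = -19/3 (l(n) = -7 + (-4/3)/4 + (¼)*4 = -7 + (-4*⅓)/4 + 1 = -7 + (¼)*(-4/3) + 1 = -7 - ⅓ + 1 = -19/3)
y = -16 (y = 2*(-8) = -16)
t(h, m) = -7134 (t(h, m) = (74 - 16)*(-96 - 27) = 58*(-123) = -7134)
√(t(-191, l(13)) + 8250) = √(-7134 + 8250) = √1116 = 6*√31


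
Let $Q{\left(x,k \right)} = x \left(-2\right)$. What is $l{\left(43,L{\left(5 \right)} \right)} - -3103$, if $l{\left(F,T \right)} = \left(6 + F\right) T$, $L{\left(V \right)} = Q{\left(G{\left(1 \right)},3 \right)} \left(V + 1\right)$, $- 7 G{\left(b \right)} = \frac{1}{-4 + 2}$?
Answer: $3061$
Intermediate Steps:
$G{\left(b \right)} = \frac{1}{14}$ ($G{\left(b \right)} = - \frac{1}{7 \left(-4 + 2\right)} = - \frac{1}{7 \left(-2\right)} = \left(- \frac{1}{7}\right) \left(- \frac{1}{2}\right) = \frac{1}{14}$)
$Q{\left(x,k \right)} = - 2 x$
$L{\left(V \right)} = - \frac{1}{7} - \frac{V}{7}$ ($L{\left(V \right)} = \left(-2\right) \frac{1}{14} \left(V + 1\right) = - \frac{1 + V}{7} = - \frac{1}{7} - \frac{V}{7}$)
$l{\left(F,T \right)} = T \left(6 + F\right)$
$l{\left(43,L{\left(5 \right)} \right)} - -3103 = \left(- \frac{1}{7} - \frac{5}{7}\right) \left(6 + 43\right) - -3103 = \left(- \frac{1}{7} - \frac{5}{7}\right) 49 + 3103 = \left(- \frac{6}{7}\right) 49 + 3103 = -42 + 3103 = 3061$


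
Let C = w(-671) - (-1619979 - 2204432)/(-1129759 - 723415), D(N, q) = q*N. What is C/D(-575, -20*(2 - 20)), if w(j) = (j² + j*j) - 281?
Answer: -1668225263563/383607018000 ≈ -4.3488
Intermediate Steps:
w(j) = -281 + 2*j² (w(j) = (j² + j²) - 281 = 2*j² - 281 = -281 + 2*j²)
D(N, q) = N*q
C = 1668225263563/1853174 (C = (-281 + 2*(-671)²) - (-1619979 - 2204432)/(-1129759 - 723415) = (-281 + 2*450241) - (-3824411)/(-1853174) = (-281 + 900482) - (-3824411)*(-1)/1853174 = 900201 - 1*3824411/1853174 = 900201 - 3824411/1853174 = 1668225263563/1853174 ≈ 9.0020e+5)
C/D(-575, -20*(2 - 20)) = 1668225263563/(1853174*((-(-11500)*(2 - 20)))) = 1668225263563/(1853174*((-(-11500)*(-18)))) = 1668225263563/(1853174*((-575*360))) = (1668225263563/1853174)/(-207000) = (1668225263563/1853174)*(-1/207000) = -1668225263563/383607018000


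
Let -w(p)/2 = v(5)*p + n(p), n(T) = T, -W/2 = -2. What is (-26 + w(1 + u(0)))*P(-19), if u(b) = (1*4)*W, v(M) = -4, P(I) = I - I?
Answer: 0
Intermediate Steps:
P(I) = 0
W = 4 (W = -2*(-2) = 4)
u(b) = 16 (u(b) = (1*4)*4 = 4*4 = 16)
w(p) = 6*p (w(p) = -2*(-4*p + p) = -(-6)*p = 6*p)
(-26 + w(1 + u(0)))*P(-19) = (-26 + 6*(1 + 16))*0 = (-26 + 6*17)*0 = (-26 + 102)*0 = 76*0 = 0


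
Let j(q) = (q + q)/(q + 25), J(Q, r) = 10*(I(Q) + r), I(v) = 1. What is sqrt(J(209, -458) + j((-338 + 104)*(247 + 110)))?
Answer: I*sqrt(31859151724342)/83513 ≈ 67.587*I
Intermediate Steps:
J(Q, r) = 10 + 10*r (J(Q, r) = 10*(1 + r) = 10 + 10*r)
j(q) = 2*q/(25 + q) (j(q) = (2*q)/(25 + q) = 2*q/(25 + q))
sqrt(J(209, -458) + j((-338 + 104)*(247 + 110))) = sqrt((10 + 10*(-458)) + 2*((-338 + 104)*(247 + 110))/(25 + (-338 + 104)*(247 + 110))) = sqrt((10 - 4580) + 2*(-234*357)/(25 - 234*357)) = sqrt(-4570 + 2*(-83538)/(25 - 83538)) = sqrt(-4570 + 2*(-83538)/(-83513)) = sqrt(-4570 + 2*(-83538)*(-1/83513)) = sqrt(-4570 + 167076/83513) = sqrt(-381487334/83513) = I*sqrt(31859151724342)/83513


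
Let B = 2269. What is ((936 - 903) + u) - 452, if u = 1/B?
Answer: -950710/2269 ≈ -419.00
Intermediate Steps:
u = 1/2269 ≈ 0.00044072
((936 - 903) + u) - 452 = ((936 - 903) + 1/2269) - 452 = (33 + 1/2269) - 452 = 74878/2269 - 452 = -950710/2269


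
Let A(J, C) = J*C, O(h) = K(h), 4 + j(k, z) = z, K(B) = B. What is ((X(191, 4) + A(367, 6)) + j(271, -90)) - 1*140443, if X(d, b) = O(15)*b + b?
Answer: -138271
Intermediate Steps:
j(k, z) = -4 + z
O(h) = h
A(J, C) = C*J
X(d, b) = 16*b (X(d, b) = 15*b + b = 16*b)
((X(191, 4) + A(367, 6)) + j(271, -90)) - 1*140443 = ((16*4 + 6*367) + (-4 - 90)) - 1*140443 = ((64 + 2202) - 94) - 140443 = (2266 - 94) - 140443 = 2172 - 140443 = -138271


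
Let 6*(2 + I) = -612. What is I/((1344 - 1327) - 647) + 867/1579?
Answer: 355213/497385 ≈ 0.71416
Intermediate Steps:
I = -104 (I = -2 + (⅙)*(-612) = -2 - 102 = -104)
I/((1344 - 1327) - 647) + 867/1579 = -104/((1344 - 1327) - 647) + 867/1579 = -104/(17 - 647) + 867*(1/1579) = -104/(-630) + 867/1579 = -104*(-1/630) + 867/1579 = 52/315 + 867/1579 = 355213/497385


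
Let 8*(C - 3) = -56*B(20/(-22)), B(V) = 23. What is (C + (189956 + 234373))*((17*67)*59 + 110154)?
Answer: 75228847705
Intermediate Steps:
C = -158 (C = 3 + (-56*23)/8 = 3 + (⅛)*(-1288) = 3 - 161 = -158)
(C + (189956 + 234373))*((17*67)*59 + 110154) = (-158 + (189956 + 234373))*((17*67)*59 + 110154) = (-158 + 424329)*(1139*59 + 110154) = 424171*(67201 + 110154) = 424171*177355 = 75228847705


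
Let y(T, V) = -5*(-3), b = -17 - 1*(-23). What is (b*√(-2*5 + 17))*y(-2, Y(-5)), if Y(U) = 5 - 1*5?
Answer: 90*√7 ≈ 238.12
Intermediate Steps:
Y(U) = 0 (Y(U) = 5 - 5 = 0)
b = 6 (b = -17 + 23 = 6)
y(T, V) = 15
(b*√(-2*5 + 17))*y(-2, Y(-5)) = (6*√(-2*5 + 17))*15 = (6*√(-10 + 17))*15 = (6*√7)*15 = 90*√7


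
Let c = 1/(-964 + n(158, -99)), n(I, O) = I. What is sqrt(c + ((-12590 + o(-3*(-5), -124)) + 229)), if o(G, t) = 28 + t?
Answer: I*sqrt(8092516458)/806 ≈ 111.61*I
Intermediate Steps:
c = -1/806 (c = 1/(-964 + 158) = 1/(-806) = -1/806 ≈ -0.0012407)
sqrt(c + ((-12590 + o(-3*(-5), -124)) + 229)) = sqrt(-1/806 + ((-12590 + (28 - 124)) + 229)) = sqrt(-1/806 + ((-12590 - 96) + 229)) = sqrt(-1/806 + (-12686 + 229)) = sqrt(-1/806 - 12457) = sqrt(-10040343/806) = I*sqrt(8092516458)/806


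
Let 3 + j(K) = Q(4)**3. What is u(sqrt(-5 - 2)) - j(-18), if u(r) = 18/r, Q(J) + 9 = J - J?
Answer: 732 - 18*I*sqrt(7)/7 ≈ 732.0 - 6.8034*I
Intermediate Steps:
Q(J) = -9 (Q(J) = -9 + (J - J) = -9 + 0 = -9)
j(K) = -732 (j(K) = -3 + (-9)**3 = -3 - 729 = -732)
u(sqrt(-5 - 2)) - j(-18) = 18/(sqrt(-5 - 2)) - 1*(-732) = 18/(sqrt(-7)) + 732 = 18/((I*sqrt(7))) + 732 = 18*(-I*sqrt(7)/7) + 732 = -18*I*sqrt(7)/7 + 732 = 732 - 18*I*sqrt(7)/7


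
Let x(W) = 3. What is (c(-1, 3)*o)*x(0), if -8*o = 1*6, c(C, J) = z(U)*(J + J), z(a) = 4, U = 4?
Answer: -54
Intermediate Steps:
c(C, J) = 8*J (c(C, J) = 4*(J + J) = 4*(2*J) = 8*J)
o = -¾ (o = -6/8 = -⅛*6 = -¾ ≈ -0.75000)
(c(-1, 3)*o)*x(0) = ((8*3)*(-¾))*3 = (24*(-¾))*3 = -18*3 = -54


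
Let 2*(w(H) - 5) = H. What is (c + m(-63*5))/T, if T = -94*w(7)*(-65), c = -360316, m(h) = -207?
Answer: -360523/51935 ≈ -6.9418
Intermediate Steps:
w(H) = 5 + H/2
T = 51935 (T = -94*(5 + (½)*7)*(-65) = -94*(5 + 7/2)*(-65) = -94*17/2*(-65) = -799*(-65) = 51935)
(c + m(-63*5))/T = (-360316 - 207)/51935 = -360523*1/51935 = -360523/51935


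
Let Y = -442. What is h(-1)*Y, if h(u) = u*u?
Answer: -442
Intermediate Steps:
h(u) = u²
h(-1)*Y = (-1)²*(-442) = 1*(-442) = -442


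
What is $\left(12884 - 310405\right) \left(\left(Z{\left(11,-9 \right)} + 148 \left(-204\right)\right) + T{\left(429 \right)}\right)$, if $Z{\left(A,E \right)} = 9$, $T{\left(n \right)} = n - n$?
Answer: $8980076343$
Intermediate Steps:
$T{\left(n \right)} = 0$
$\left(12884 - 310405\right) \left(\left(Z{\left(11,-9 \right)} + 148 \left(-204\right)\right) + T{\left(429 \right)}\right) = \left(12884 - 310405\right) \left(\left(9 + 148 \left(-204\right)\right) + 0\right) = \left(12884 - 310405\right) \left(\left(9 - 30192\right) + 0\right) = - 297521 \left(-30183 + 0\right) = \left(-297521\right) \left(-30183\right) = 8980076343$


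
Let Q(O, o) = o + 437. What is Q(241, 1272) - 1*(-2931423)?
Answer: 2933132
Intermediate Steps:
Q(O, o) = 437 + o
Q(241, 1272) - 1*(-2931423) = (437 + 1272) - 1*(-2931423) = 1709 + 2931423 = 2933132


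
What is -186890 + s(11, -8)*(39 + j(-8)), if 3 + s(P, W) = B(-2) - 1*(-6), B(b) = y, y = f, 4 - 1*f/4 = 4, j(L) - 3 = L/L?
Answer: -186761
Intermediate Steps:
j(L) = 4 (j(L) = 3 + L/L = 3 + 1 = 4)
f = 0 (f = 16 - 4*4 = 16 - 16 = 0)
y = 0
B(b) = 0
s(P, W) = 3 (s(P, W) = -3 + (0 - 1*(-6)) = -3 + (0 + 6) = -3 + 6 = 3)
-186890 + s(11, -8)*(39 + j(-8)) = -186890 + 3*(39 + 4) = -186890 + 3*43 = -186890 + 129 = -186761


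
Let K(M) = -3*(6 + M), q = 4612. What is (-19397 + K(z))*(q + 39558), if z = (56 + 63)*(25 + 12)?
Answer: -1441002080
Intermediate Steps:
z = 4403 (z = 119*37 = 4403)
K(M) = -18 - 3*M
(-19397 + K(z))*(q + 39558) = (-19397 + (-18 - 3*4403))*(4612 + 39558) = (-19397 + (-18 - 13209))*44170 = (-19397 - 13227)*44170 = -32624*44170 = -1441002080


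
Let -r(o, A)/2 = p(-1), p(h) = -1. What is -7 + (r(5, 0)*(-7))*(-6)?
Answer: 77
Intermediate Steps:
r(o, A) = 2 (r(o, A) = -2*(-1) = 2)
-7 + (r(5, 0)*(-7))*(-6) = -7 + (2*(-7))*(-6) = -7 - 14*(-6) = -7 + 84 = 77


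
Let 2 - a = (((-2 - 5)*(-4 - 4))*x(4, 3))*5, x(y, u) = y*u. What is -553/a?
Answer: 553/3358 ≈ 0.16468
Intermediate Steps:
x(y, u) = u*y
a = -3358 (a = 2 - ((-2 - 5)*(-4 - 4))*(3*4)*5 = 2 - -7*(-8)*12*5 = 2 - 56*12*5 = 2 - 672*5 = 2 - 1*3360 = 2 - 3360 = -3358)
-553/a = -553/(-3358) = -553*(-1/3358) = 553/3358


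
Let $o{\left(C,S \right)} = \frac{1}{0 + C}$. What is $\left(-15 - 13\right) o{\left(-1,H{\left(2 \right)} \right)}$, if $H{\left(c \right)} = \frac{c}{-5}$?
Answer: $28$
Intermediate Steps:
$H{\left(c \right)} = - \frac{c}{5}$ ($H{\left(c \right)} = c \left(- \frac{1}{5}\right) = - \frac{c}{5}$)
$o{\left(C,S \right)} = \frac{1}{C}$
$\left(-15 - 13\right) o{\left(-1,H{\left(2 \right)} \right)} = \frac{-15 - 13}{-1} = \left(-28\right) \left(-1\right) = 28$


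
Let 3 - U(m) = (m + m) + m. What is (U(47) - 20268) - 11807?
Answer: -32213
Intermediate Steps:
U(m) = 3 - 3*m (U(m) = 3 - ((m + m) + m) = 3 - (2*m + m) = 3 - 3*m)
(U(47) - 20268) - 11807 = ((3 - 3*47) - 20268) - 11807 = ((3 - 141) - 20268) - 11807 = (-138 - 20268) - 11807 = -20406 - 11807 = -32213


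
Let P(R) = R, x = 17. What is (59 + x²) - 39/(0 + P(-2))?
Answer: 735/2 ≈ 367.50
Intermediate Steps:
(59 + x²) - 39/(0 + P(-2)) = (59 + 17²) - 39/(0 - 2) = (59 + 289) - 39/(-2) = 348 - 39*(-½) = 348 + 39/2 = 735/2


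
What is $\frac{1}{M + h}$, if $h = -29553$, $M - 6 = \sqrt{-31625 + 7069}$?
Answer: $- \frac{4221}{124721395} - \frac{2 i \sqrt{6139}}{873049765} \approx -3.3843 \cdot 10^{-5} - 1.7949 \cdot 10^{-7} i$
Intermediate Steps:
$M = 6 + 2 i \sqrt{6139}$ ($M = 6 + \sqrt{-31625 + 7069} = 6 + \sqrt{-24556} = 6 + 2 i \sqrt{6139} \approx 6.0 + 156.7 i$)
$\frac{1}{M + h} = \frac{1}{\left(6 + 2 i \sqrt{6139}\right) - 29553} = \frac{1}{-29547 + 2 i \sqrt{6139}}$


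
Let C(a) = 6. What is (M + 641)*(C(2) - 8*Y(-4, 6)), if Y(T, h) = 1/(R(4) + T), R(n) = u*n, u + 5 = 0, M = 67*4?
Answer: 5757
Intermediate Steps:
M = 268
u = -5 (u = -5 + 0 = -5)
R(n) = -5*n
Y(T, h) = 1/(-20 + T) (Y(T, h) = 1/(-5*4 + T) = 1/(-20 + T))
(M + 641)*(C(2) - 8*Y(-4, 6)) = (268 + 641)*(6 - 8/(-20 - 4)) = 909*(6 - 8/(-24)) = 909*(6 - 8*(-1/24)) = 909*(6 + ⅓) = 909*(19/3) = 5757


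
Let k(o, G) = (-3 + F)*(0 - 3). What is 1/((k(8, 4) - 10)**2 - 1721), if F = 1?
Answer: -1/1705 ≈ -0.00058651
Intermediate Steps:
k(o, G) = 6 (k(o, G) = (-3 + 1)*(0 - 3) = -2*(-3) = 6)
1/((k(8, 4) - 10)**2 - 1721) = 1/((6 - 10)**2 - 1721) = 1/((-4)**2 - 1721) = 1/(16 - 1721) = 1/(-1705) = -1/1705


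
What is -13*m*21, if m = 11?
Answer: -3003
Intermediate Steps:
-13*m*21 = -13*11*21 = -143*21 = -3003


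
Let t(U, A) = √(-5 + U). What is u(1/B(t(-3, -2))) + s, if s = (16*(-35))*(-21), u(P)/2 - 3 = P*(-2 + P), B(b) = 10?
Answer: 588281/50 ≈ 11766.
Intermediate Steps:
u(P) = 6 + 2*P*(-2 + P) (u(P) = 6 + 2*(P*(-2 + P)) = 6 + 2*P*(-2 + P))
s = 11760 (s = -560*(-21) = 11760)
u(1/B(t(-3, -2))) + s = (6 - 4/10 + 2*(1/10)²) + 11760 = (6 - 4*⅒ + 2*(⅒)²) + 11760 = (6 - ⅖ + 2*(1/100)) + 11760 = (6 - ⅖ + 1/50) + 11760 = 281/50 + 11760 = 588281/50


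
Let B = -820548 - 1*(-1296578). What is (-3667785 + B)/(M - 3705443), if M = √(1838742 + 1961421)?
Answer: 11826866222465/13730304026086 + 3191755*√3800163/13730304026086 ≈ 0.86182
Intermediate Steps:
B = 476030 (B = -820548 + 1296578 = 476030)
M = √3800163 ≈ 1949.4
(-3667785 + B)/(M - 3705443) = (-3667785 + 476030)/(√3800163 - 3705443) = -3191755/(-3705443 + √3800163)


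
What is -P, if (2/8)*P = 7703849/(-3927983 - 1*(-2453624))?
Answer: 30815396/1474359 ≈ 20.901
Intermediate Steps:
P = -30815396/1474359 (P = 4*(7703849/(-3927983 - 1*(-2453624))) = 4*(7703849/(-3927983 + 2453624)) = 4*(7703849/(-1474359)) = 4*(7703849*(-1/1474359)) = 4*(-7703849/1474359) = -30815396/1474359 ≈ -20.901)
-P = -1*(-30815396/1474359) = 30815396/1474359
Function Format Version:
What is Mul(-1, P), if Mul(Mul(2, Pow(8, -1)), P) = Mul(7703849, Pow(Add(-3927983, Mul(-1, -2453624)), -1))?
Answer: Rational(30815396, 1474359) ≈ 20.901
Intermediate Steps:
P = Rational(-30815396, 1474359) (P = Mul(4, Mul(7703849, Pow(Add(-3927983, Mul(-1, -2453624)), -1))) = Mul(4, Mul(7703849, Pow(Add(-3927983, 2453624), -1))) = Mul(4, Mul(7703849, Pow(-1474359, -1))) = Mul(4, Mul(7703849, Rational(-1, 1474359))) = Mul(4, Rational(-7703849, 1474359)) = Rational(-30815396, 1474359) ≈ -20.901)
Mul(-1, P) = Mul(-1, Rational(-30815396, 1474359)) = Rational(30815396, 1474359)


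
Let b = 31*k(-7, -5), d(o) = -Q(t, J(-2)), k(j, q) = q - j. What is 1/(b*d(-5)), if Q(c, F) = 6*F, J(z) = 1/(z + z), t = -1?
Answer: 1/93 ≈ 0.010753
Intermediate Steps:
J(z) = 1/(2*z)
d(o) = 3/2 (d(o) = -6*(½)/(-2) = -6*(½)*(-½) = -6*(-1)/4 = -1*(-3/2) = 3/2)
b = 62 (b = 31*(-5 - 1*(-7)) = 31*(-5 + 7) = 31*2 = 62)
1/(b*d(-5)) = 1/(62*(3/2)) = 1/93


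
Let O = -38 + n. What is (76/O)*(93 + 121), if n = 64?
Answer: 8132/13 ≈ 625.54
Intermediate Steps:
O = 26 (O = -38 + 64 = 26)
(76/O)*(93 + 121) = (76/26)*(93 + 121) = (76*(1/26))*214 = (38/13)*214 = 8132/13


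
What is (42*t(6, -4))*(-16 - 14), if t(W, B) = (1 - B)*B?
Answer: 25200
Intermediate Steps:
t(W, B) = B*(1 - B)
(42*t(6, -4))*(-16 - 14) = (42*(-4*(1 - 1*(-4))))*(-16 - 14) = (42*(-4*(1 + 4)))*(-30) = (42*(-4*5))*(-30) = (42*(-20))*(-30) = -840*(-30) = 25200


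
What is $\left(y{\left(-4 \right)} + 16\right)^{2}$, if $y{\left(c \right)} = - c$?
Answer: $400$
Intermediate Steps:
$\left(y{\left(-4 \right)} + 16\right)^{2} = \left(\left(-1\right) \left(-4\right) + 16\right)^{2} = \left(4 + 16\right)^{2} = 20^{2} = 400$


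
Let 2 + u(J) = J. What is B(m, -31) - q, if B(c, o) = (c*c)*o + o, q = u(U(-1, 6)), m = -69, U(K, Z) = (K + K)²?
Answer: -147624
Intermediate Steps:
U(K, Z) = 4*K² (U(K, Z) = (2*K)² = 4*K²)
u(J) = -2 + J
q = 2 (q = -2 + 4*(-1)² = -2 + 4*1 = -2 + 4 = 2)
B(c, o) = o + o*c² (B(c, o) = c²*o + o = o*c² + o = o + o*c²)
B(m, -31) - q = -31*(1 + (-69)²) - 1*2 = -31*(1 + 4761) - 2 = -31*4762 - 2 = -147622 - 2 = -147624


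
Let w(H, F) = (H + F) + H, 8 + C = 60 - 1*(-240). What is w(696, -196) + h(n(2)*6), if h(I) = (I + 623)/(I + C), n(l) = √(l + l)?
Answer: 364219/304 ≈ 1198.1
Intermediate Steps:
C = 292 (C = -8 + (60 - 1*(-240)) = -8 + (60 + 240) = -8 + 300 = 292)
w(H, F) = F + 2*H (w(H, F) = (F + H) + H = F + 2*H)
n(l) = √2*√l (n(l) = √(2*l) = √2*√l)
h(I) = (623 + I)/(292 + I) (h(I) = (I + 623)/(I + 292) = (623 + I)/(292 + I))
w(696, -196) + h(n(2)*6) = (-196 + 2*696) + (623 + (√2*√2)*6)/(292 + (√2*√2)*6) = (-196 + 1392) + (623 + 2*6)/(292 + 2*6) = 1196 + (623 + 12)/(292 + 12) = 1196 + 635/304 = 364219/304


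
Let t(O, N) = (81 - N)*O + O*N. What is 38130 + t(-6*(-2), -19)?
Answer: 39102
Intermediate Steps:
t(O, N) = N*O + O*(81 - N) (t(O, N) = O*(81 - N) + N*O = N*O + O*(81 - N))
38130 + t(-6*(-2), -19) = 38130 + 81*(-6*(-2)) = 38130 + 81*12 = 38130 + 972 = 39102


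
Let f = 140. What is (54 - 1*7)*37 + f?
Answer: 1879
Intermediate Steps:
(54 - 1*7)*37 + f = (54 - 1*7)*37 + 140 = (54 - 7)*37 + 140 = 47*37 + 140 = 1739 + 140 = 1879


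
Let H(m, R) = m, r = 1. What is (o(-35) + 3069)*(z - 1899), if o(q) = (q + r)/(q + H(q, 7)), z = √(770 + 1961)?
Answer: -204013368/35 + 107432*√2731/35 ≈ -5.6685e+6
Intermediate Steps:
z = √2731 ≈ 52.259
o(q) = (1 + q)/(2*q) (o(q) = (q + 1)/(q + q) = (1 + q)/((2*q)) = (1 + q)*(1/(2*q)) = (1 + q)/(2*q))
(o(-35) + 3069)*(z - 1899) = ((½)*(1 - 35)/(-35) + 3069)*(√2731 - 1899) = ((½)*(-1/35)*(-34) + 3069)*(-1899 + √2731) = (17/35 + 3069)*(-1899 + √2731) = 107432*(-1899 + √2731)/35 = -204013368/35 + 107432*√2731/35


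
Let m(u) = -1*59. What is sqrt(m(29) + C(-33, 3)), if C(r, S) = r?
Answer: 2*I*sqrt(23) ≈ 9.5917*I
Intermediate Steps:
m(u) = -59
sqrt(m(29) + C(-33, 3)) = sqrt(-59 - 33) = sqrt(-92) = 2*I*sqrt(23)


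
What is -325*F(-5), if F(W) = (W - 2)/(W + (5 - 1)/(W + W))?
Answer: -11375/27 ≈ -421.30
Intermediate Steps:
F(W) = (-2 + W)/(W + 2/W) (F(W) = (-2 + W)/(W + 4/((2*W))) = (-2 + W)/(W + 4*(1/(2*W))) = (-2 + W)/(W + 2/W))
-325*F(-5) = -(-1625)*(-2 - 5)/(2 + (-5)²) = -(-1625)*(-7)/(2 + 25) = -(-1625)*(-7)/27 = -325*35/27 = -11375/27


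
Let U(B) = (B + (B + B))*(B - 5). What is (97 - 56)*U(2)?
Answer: -738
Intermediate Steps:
U(B) = 3*B*(-5 + B) (U(B) = (B + 2*B)*(-5 + B) = (3*B)*(-5 + B) = 3*B*(-5 + B))
(97 - 56)*U(2) = (97 - 56)*(3*2*(-5 + 2)) = 41*(3*2*(-3)) = 41*(-18) = -738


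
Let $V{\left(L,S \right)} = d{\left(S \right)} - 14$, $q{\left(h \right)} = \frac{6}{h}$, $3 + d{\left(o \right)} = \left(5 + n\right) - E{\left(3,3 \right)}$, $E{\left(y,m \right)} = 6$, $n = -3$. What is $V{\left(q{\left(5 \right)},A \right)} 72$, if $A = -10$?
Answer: $-1512$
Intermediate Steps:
$d{\left(o \right)} = -7$ ($d{\left(o \right)} = -3 + \left(\left(5 - 3\right) - 6\right) = -3 + \left(2 - 6\right) = -3 - 4 = -7$)
$V{\left(L,S \right)} = -21$ ($V{\left(L,S \right)} = -7 - 14 = -21$)
$V{\left(q{\left(5 \right)},A \right)} 72 = \left(-21\right) 72 = -1512$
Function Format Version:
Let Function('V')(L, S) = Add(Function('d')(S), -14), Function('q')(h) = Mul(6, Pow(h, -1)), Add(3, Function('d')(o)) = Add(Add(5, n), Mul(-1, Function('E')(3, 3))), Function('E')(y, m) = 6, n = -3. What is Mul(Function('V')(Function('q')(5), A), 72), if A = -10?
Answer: -1512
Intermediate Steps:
Function('d')(o) = -7 (Function('d')(o) = Add(-3, Add(Add(5, -3), Mul(-1, 6))) = Add(-3, Add(2, -6)) = Add(-3, -4) = -7)
Function('V')(L, S) = -21 (Function('V')(L, S) = Add(-7, -14) = -21)
Mul(Function('V')(Function('q')(5), A), 72) = Mul(-21, 72) = -1512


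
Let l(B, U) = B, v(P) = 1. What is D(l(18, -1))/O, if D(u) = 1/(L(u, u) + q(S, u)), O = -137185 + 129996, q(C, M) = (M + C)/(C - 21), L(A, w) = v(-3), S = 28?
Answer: -1/54431 ≈ -1.8372e-5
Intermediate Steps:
L(A, w) = 1
q(C, M) = (C + M)/(-21 + C)
O = -7189
D(u) = 1/(5 + u/7) (D(u) = 1/(1 + (28 + u)/(-21 + 28)) = 1/(1 + (28 + u)/7) = 1/(1 + (4 + u/7)) = 1/(5 + u/7))
D(l(18, -1))/O = (7/(35 + 18))/(-7189) = (7/53)*(-1/7189) = -1/54431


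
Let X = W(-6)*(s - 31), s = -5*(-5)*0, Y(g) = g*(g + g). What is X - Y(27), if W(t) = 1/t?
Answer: -8717/6 ≈ -1452.8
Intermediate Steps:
Y(g) = 2*g² (Y(g) = g*(2*g) = 2*g²)
s = 0 (s = 25*0 = 0)
X = 31/6 (X = (0 - 31)/(-6) = -⅙*(-31) = 31/6 ≈ 5.1667)
X - Y(27) = 31/6 - 2*27² = 31/6 - 2*729 = 31/6 - 1*1458 = 31/6 - 1458 = -8717/6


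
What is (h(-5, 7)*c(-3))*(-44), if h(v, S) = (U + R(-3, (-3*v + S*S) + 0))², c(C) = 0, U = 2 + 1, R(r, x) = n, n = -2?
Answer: 0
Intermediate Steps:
R(r, x) = -2
U = 3
h(v, S) = 1 (h(v, S) = (3 - 2)² = 1² = 1)
(h(-5, 7)*c(-3))*(-44) = (1*0)*(-44) = 0*(-44) = 0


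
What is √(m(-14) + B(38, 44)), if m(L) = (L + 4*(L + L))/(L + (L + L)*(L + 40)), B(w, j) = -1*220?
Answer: I*√617503/53 ≈ 14.827*I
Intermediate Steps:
B(w, j) = -220
m(L) = 9*L/(L + 2*L*(40 + L)) (m(L) = (L + 4*(2*L))/(L + (2*L)*(40 + L)) = (L + 8*L)/(L + 2*L*(40 + L)) = (9*L)/(L + 2*L*(40 + L)) = 9*L/(L + 2*L*(40 + L)))
√(m(-14) + B(38, 44)) = √(9/(81 + 2*(-14)) - 220) = √(9/(81 - 28) - 220) = √(9/53 - 220) = √(-11651/53) = I*√617503/53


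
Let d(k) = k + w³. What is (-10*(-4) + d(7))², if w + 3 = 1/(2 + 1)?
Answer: 573049/729 ≈ 786.08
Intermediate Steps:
w = -8/3 (w = -3 + 1/(2 + 1) = -3 + 1/3 = -3 + ⅓ = -8/3 ≈ -2.6667)
d(k) = -512/27 + k (d(k) = k + (-8/3)³ = k - 512/27 = -512/27 + k)
(-10*(-4) + d(7))² = (-10*(-4) + (-512/27 + 7))² = (40 - 323/27)² = (757/27)² = 573049/729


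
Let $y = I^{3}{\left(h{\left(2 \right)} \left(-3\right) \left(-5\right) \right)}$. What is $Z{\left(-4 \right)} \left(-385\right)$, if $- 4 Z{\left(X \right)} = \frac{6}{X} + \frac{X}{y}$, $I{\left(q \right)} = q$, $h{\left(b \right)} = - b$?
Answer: $- \frac{194887}{1350} \approx -144.36$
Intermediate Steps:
$y = -27000$ ($y = \left(\left(-1\right) 2 \left(-3\right) \left(-5\right)\right)^{3} = \left(\left(-2\right) \left(-3\right) \left(-5\right)\right)^{3} = \left(6 \left(-5\right)\right)^{3} = \left(-30\right)^{3} = -27000$)
$Z{\left(X \right)} = - \frac{3}{2 X} + \frac{X}{108000}$ ($Z{\left(X \right)} = - \frac{\frac{6}{X} + \frac{X}{-27000}}{4} = - \frac{\frac{6}{X} + X \left(- \frac{1}{27000}\right)}{4} = - \frac{\frac{6}{X} - \frac{X}{27000}}{4} = - \frac{3}{2 X} + \frac{X}{108000}$)
$Z{\left(-4 \right)} \left(-385\right) = \frac{-162000 + \left(-4\right)^{2}}{108000 \left(-4\right)} \left(-385\right) = \frac{1}{108000} \left(- \frac{1}{4}\right) \left(-162000 + 16\right) \left(-385\right) = \frac{1}{108000} \left(- \frac{1}{4}\right) \left(-161984\right) \left(-385\right) = \frac{2531}{6750} \left(-385\right) = - \frac{194887}{1350}$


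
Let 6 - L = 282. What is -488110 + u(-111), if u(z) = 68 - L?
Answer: -487766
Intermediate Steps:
L = -276 (L = 6 - 1*282 = 6 - 282 = -276)
u(z) = 344 (u(z) = 68 - 1*(-276) = 68 + 276 = 344)
-488110 + u(-111) = -488110 + 344 = -487766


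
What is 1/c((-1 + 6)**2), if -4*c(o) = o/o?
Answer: -4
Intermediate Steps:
c(o) = -1/4 (c(o) = -o/(4*o) = -1/4*1 = -1/4)
1/c((-1 + 6)**2) = 1/(-1/4) = -4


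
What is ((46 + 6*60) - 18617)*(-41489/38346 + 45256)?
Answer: -4514624197051/5478 ≈ -8.2414e+8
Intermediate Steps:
((46 + 6*60) - 18617)*(-41489/38346 + 45256) = ((46 + 360) - 18617)*(-41489*1/38346 + 45256) = (406 - 18617)*(-5927/5478 + 45256) = -18211*247906441/5478 = -4514624197051/5478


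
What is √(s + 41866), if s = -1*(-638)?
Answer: 2*√10626 ≈ 206.17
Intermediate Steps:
s = 638
√(s + 41866) = √(638 + 41866) = √42504 = 2*√10626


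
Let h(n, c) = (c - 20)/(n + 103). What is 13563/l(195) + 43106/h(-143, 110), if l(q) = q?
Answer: -11166871/585 ≈ -19089.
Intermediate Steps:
h(n, c) = (-20 + c)/(103 + n)
13563/l(195) + 43106/h(-143, 110) = 13563/195 + 43106/(((-20 + 110)/(103 - 143))) = 13563*(1/195) + 43106/((90/(-40))) = 4521/65 + 43106/((-1/40*90)) = 4521/65 + 43106/(-9/4) = 4521/65 + 43106*(-4/9) = 4521/65 - 172424/9 = -11166871/585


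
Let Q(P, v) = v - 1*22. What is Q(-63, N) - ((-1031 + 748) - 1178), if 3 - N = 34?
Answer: 1408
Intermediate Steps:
N = -31 (N = 3 - 1*34 = 3 - 34 = -31)
Q(P, v) = -22 + v (Q(P, v) = v - 22 = -22 + v)
Q(-63, N) - ((-1031 + 748) - 1178) = (-22 - 31) - ((-1031 + 748) - 1178) = -53 - (-283 - 1178) = -53 - 1*(-1461) = -53 + 1461 = 1408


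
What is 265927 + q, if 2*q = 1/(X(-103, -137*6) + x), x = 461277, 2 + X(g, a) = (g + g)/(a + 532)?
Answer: 35573043089357/133769956 ≈ 2.6593e+5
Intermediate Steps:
X(g, a) = -2 + 2*g/(532 + a) (X(g, a) = -2 + (g + g)/(a + 532) = -2 + (2*g)/(532 + a) = -2 + 2*g/(532 + a))
q = 145/133769956 (q = 1/(2*(2*(-532 - 103 - (-137)*6)/(532 - 137*6) + 461277)) = 1/(2*(2*(-532 - 103 - 1*(-822))/(532 - 822) + 461277)) = 1/(2*(2*(-532 - 103 + 822)/(-290) + 461277)) = 1/(2*(2*(-1/290)*187 + 461277)) = 1/(2*(-187/145 + 461277)) = 1/(2*(66884978/145)) = (½)*(145/66884978) = 145/133769956 ≈ 1.0840e-6)
265927 + q = 265927 + 145/133769956 = 35573043089357/133769956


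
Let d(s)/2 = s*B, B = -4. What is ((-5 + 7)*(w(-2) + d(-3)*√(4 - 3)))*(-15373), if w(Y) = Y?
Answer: -676412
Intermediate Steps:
d(s) = -8*s (d(s) = 2*(s*(-4)) = 2*(-4*s) = -8*s)
((-5 + 7)*(w(-2) + d(-3)*√(4 - 3)))*(-15373) = ((-5 + 7)*(-2 + (-8*(-3))*√(4 - 3)))*(-15373) = (2*(-2 + 24*√1))*(-15373) = (2*(-2 + 24*1))*(-15373) = (2*(-2 + 24))*(-15373) = (2*22)*(-15373) = 44*(-15373) = -676412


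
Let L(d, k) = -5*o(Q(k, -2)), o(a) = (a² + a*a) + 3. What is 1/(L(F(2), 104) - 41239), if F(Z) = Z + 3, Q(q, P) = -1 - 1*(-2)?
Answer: -1/41264 ≈ -2.4234e-5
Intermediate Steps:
Q(q, P) = 1 (Q(q, P) = -1 + 2 = 1)
o(a) = 3 + 2*a² (o(a) = (a² + a²) + 3 = 2*a² + 3 = 3 + 2*a²)
F(Z) = 3 + Z
L(d, k) = -25 (L(d, k) = -5*(3 + 2*1²) = -5*(3 + 2*1) = -5*(3 + 2) = -5*5 = -25)
1/(L(F(2), 104) - 41239) = 1/(-25 - 41239) = 1/(-41264) = -1/41264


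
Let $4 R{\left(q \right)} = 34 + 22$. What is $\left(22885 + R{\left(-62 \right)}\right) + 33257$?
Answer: $56156$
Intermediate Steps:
$R{\left(q \right)} = 14$ ($R{\left(q \right)} = \frac{34 + 22}{4} = \frac{1}{4} \cdot 56 = 14$)
$\left(22885 + R{\left(-62 \right)}\right) + 33257 = \left(22885 + 14\right) + 33257 = 22899 + 33257 = 56156$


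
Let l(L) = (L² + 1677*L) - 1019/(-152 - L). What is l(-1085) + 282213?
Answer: -335980850/933 ≈ -3.6011e+5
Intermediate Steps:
l(L) = L² - 1019/(-152 - L) + 1677*L
l(-1085) + 282213 = (1019 + (-1085)³ + 1829*(-1085)² + 254904*(-1085))/(152 - 1085) + 282213 = (1019 - 1277289125 + 1829*1177225 - 276570840)/(-933) + 282213 = -(1019 - 1277289125 + 2153144525 - 276570840)/933 + 282213 = -1/933*599285579 + 282213 = -599285579/933 + 282213 = -335980850/933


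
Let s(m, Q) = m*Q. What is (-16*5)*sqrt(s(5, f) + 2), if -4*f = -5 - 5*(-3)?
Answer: -40*I*sqrt(42) ≈ -259.23*I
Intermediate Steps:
f = -5/2 (f = -(-5 - 5*(-3))/4 = -(-5 + 15)/4 = -1/4*10 = -5/2 ≈ -2.5000)
s(m, Q) = Q*m
(-16*5)*sqrt(s(5, f) + 2) = (-16*5)*sqrt(-5/2*5 + 2) = -80*sqrt(-25/2 + 2) = -40*I*sqrt(42)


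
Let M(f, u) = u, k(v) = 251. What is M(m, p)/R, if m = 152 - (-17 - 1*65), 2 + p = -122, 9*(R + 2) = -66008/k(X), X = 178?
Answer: 140058/35263 ≈ 3.9718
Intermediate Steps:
R = -70526/2259 (R = -2 + (-66008/251)/9 = -2 + (-66008*1/251)/9 = -2 + (1/9)*(-66008/251) = -2 - 66008/2259 = -70526/2259 ≈ -31.220)
p = -124 (p = -2 - 122 = -124)
m = 234 (m = 152 - (-17 - 65) = 152 - 1*(-82) = 152 + 82 = 234)
M(m, p)/R = -124/(-70526/2259) = -124*(-2259/70526) = 140058/35263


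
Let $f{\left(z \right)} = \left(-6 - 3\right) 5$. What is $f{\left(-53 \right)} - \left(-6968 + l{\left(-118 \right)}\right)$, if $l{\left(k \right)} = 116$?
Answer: $6807$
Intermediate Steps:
$f{\left(z \right)} = -45$ ($f{\left(z \right)} = \left(-9\right) 5 = -45$)
$f{\left(-53 \right)} - \left(-6968 + l{\left(-118 \right)}\right) = -45 + \left(6968 - 116\right) = -45 + 6852 = 6807$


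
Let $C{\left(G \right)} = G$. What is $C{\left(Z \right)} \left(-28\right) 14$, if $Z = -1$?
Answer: $392$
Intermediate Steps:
$C{\left(Z \right)} \left(-28\right) 14 = \left(-1\right) \left(-28\right) 14 = 28 \cdot 14 = 392$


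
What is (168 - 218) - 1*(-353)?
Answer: 303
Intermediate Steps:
(168 - 218) - 1*(-353) = -50 + 353 = 303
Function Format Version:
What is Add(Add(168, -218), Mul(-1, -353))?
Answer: 303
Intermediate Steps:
Add(Add(168, -218), Mul(-1, -353)) = Add(-50, 353) = 303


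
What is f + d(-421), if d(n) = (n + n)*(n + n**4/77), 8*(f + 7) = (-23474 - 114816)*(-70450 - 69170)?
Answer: -26265034018302/77 ≈ -3.4110e+11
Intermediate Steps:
f = 2413506218 (f = -7 + ((-23474 - 114816)*(-70450 - 69170))/8 = -7 + (-138290*(-139620))/8 = -7 + (1/8)*19308049800 = -7 + 2413506225 = 2413506218)
d(n) = 2*n*(n + n**4/77) (d(n) = (2*n)*(n + n**4*(1/77)) = (2*n)*(n + n**4/77) = 2*n*(n + n**4/77))
f + d(-421) = 2413506218 + (2/77)*(-421)**2*(77 + (-421)**3) = 2413506218 + (2/77)*177241*(77 - 74618461) = 2413506218 + (2/77)*177241*(-74618384) = 2413506218 - 26450873997088/77 = -26265034018302/77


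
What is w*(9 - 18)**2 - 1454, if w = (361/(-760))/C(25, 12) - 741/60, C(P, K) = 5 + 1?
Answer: -196861/80 ≈ -2460.8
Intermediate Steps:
C(P, K) = 6
w = -2983/240 (w = (361/(-760))/6 - 741/60 = (361*(-1/760))*(1/6) - 741*1/60 = -19/40*1/6 - 247/20 = -19/240 - 247/20 = -2983/240 ≈ -12.429)
w*(9 - 18)**2 - 1454 = -2983*(9 - 18)**2/240 - 1454 = -2983/240*(-9)**2 - 1454 = -2983/240*81 - 1454 = -80541/80 - 1454 = -196861/80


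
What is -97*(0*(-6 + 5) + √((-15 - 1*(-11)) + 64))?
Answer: -194*√15 ≈ -751.36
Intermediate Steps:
-97*(0*(-6 + 5) + √((-15 - 1*(-11)) + 64)) = -97*(0*(-1) + √((-15 + 11) + 64)) = -97*(0 + √(-4 + 64)) = -97*(0 + √60) = -97*(0 + 2*√15) = -194*√15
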